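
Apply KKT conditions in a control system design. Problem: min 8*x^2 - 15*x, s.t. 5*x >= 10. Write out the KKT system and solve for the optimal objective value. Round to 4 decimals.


Step 1: Try lambda = 0 (constraint inactive).
x_unc = 15/(2*8) = 0.9375
Check: 5*0.9375 = 4.6875 < 10 -- violated!
Step 2: Constraint must be active: 5*x = 10
x* = 10/5 = 2.0
lambda = (2*8*2.0 - 15)/5 = 3.4
Step 3: Compute optimal value.
f(x*) = 8*2.0^2 - 15*2.0 = 2.0


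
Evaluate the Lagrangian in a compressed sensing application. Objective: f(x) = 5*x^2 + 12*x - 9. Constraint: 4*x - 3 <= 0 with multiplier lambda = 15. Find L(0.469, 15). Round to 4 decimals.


Step 1: Evaluate f(x).
f(0.469) = 5*0.469^2 + 12*0.469 - 9 = -2.2722
Step 2: Evaluate g(x).
g(0.469) = 4*0.469 - 3 = -1.124
Step 3: Compute Lagrangian.
L = -2.2722 + 15*-1.124 = -19.1322


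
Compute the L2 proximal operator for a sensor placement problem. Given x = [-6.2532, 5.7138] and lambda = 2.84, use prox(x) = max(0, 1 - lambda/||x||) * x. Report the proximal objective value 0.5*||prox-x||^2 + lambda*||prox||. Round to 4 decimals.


Step 1: Compute ||x||.
||x|| = 8.4705
Step 2: Compute scaling factor.
scale = max(0, 1 - 2.84/8.4705) = 0.6647
Step 3: prox(x) = [-4.1566, 3.7981]
||prox(x)|| = 5.6305
Step 4: Proximal objective.
0.5*||prox-x||^2 = 4.0328
lambda*||prox|| = 15.9906
Total = 20.0235


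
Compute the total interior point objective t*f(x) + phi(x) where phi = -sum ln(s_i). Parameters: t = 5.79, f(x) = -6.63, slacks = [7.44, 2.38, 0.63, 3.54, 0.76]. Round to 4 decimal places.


Step 1: Compute log-barrier.
ln values: [2.0069, 0.8671, -0.462, 1.2641, -0.2744]
phi = -(2.0069 + 0.8671 - 0.462 + 1.2641 - 0.2744) = -3.4016
Step 2: Compute augmented objective.
t*f(x) = 5.79*-6.63 = -38.3877
Total = -38.3877 - 3.4016 = -41.7893


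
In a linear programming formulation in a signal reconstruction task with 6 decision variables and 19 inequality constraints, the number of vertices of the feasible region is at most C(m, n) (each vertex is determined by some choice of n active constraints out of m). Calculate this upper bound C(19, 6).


Each vertex corresponds to some choice of n active constraints out of m, so the number of vertices is at most C(m, n) = m! / (n!(m-n)!).
m = 19, n = 6
Numerator: 19 * 18 * 17 * 16 * 15 * 14
Denominator: 6! = 720
C(19, 6) = 27132


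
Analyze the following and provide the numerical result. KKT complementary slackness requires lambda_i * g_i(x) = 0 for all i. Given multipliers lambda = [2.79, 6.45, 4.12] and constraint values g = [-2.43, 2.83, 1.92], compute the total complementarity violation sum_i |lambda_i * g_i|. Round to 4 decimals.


KKT complementary slackness check:
lambda_1 * g_1 = 2.79 * -2.43 = -6.7797
lambda_2 * g_2 = 6.45 * 2.83 = 18.2535
lambda_3 * g_3 = 4.12 * 1.92 = 7.9104
Total violation = 6.7797 + 18.2535 + 7.9104 = 32.9436


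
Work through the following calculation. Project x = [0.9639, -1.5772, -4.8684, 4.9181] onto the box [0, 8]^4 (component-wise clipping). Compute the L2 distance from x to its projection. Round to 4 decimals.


Project each component onto [0, 8].
clip(0.9639) = 0.9639, clip(-1.5772) = 0.0, clip(-4.8684) = 0.0, clip(4.9181) = 4.9181
Projection = [0.9639, 0.0, 0.0, 4.9181]
Squared diffs: [0.0, 2.4876, 23.7013, 0.0]
Distance = sqrt(26.1889) = 5.1175


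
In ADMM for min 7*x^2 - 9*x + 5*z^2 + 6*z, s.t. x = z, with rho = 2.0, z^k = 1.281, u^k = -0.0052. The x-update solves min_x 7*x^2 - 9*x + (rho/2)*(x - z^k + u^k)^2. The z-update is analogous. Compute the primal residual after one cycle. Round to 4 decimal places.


ADMM iteration with rho = 2.0, z^k = 1.281, u^k = -0.0052
Step 1: x-update.
Minimize 7*x^2 - 9*x + (2.0/2)*(x - 1.281 - 0.0052)^2
FOC: (2*7 + 2.0)*x = 9 + 2.0*(1.281 + 0.0052)
x^{k+1} = 0.7233
Step 2: z-update.
Minimize 5*z^2 + 6*z + (2.0/2)*(0.7233 - z - 0.0052)^2
FOC: (2*5 + 2.0)*z = -6 + 2.0*(0.7233 - 0.0052)
z^{k+1} = -0.3803
Step 3: u-update.
u^{k+1} = -0.0052 + 0.7233 + 0.3803 = 1.0984
Step 4: Primal residual = |0.7233 + 0.3803| = 1.1036


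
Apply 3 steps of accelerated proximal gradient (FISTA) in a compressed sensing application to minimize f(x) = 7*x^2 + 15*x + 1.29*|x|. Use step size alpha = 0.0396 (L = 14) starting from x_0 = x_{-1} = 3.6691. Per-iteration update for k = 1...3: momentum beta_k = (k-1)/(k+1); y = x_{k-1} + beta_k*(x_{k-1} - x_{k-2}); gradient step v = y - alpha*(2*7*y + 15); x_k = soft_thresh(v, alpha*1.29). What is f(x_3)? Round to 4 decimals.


FISTA on f(x) = 7*x^2 + 15*x + 1.29*|x|
L = 14, alpha = 0.0396
Iteration 1: beta = 0.0, y = 3.6691 + 0.0*(3.6691 - 3.6691) = 3.6691
  grad(y) = 66.3674, v = y - alpha*grad = 1.041
  prox(v) = soft_thresh(1.041, 0.0511) = 0.9899
Iteration 2: beta = 0.3333, y = 0.9899 + 0.3333*(0.9899 - 3.6691) = 0.0968
  grad(y) = 16.355, v = y - alpha*grad = -0.5509
  prox(v) = soft_thresh(-0.5509, 0.0511) = -0.4998
Iteration 3: beta = 0.5, y = -0.4998 + 0.5*(-0.4998 - 0.9899) = -1.2446
  grad(y) = -2.4246, v = y - alpha*grad = -1.1486
  prox(v) = soft_thresh(-1.1486, 0.0511) = -1.0975
f(x_3) = 7*(-1.0975)^2 + 15*(-1.0975) + 1.29*|-1.0975| = -6.6152


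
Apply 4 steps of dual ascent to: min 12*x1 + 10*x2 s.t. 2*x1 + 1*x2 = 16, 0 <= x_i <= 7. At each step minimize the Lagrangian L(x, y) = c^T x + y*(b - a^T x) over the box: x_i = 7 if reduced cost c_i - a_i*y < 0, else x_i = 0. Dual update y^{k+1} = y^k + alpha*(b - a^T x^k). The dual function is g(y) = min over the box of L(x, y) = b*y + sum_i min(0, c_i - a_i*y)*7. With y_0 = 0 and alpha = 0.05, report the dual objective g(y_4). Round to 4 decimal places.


Dual ascent for LP: min 12*x1 + 10*x2, 2*x1 + 1*x2 = 16, 0 <= x_i <= 7
Step 1: y^k = 0.0, reduced costs: (12.0, 10.0)
  x^k = (0.0, 0.0), subgradient = b - a^T x = 16.0
  y^{k+1} = 0.0 + 0.05*16.0 = 0.8
Step 2: y^k = 0.8, reduced costs: (10.4, 9.2)
  x^k = (0.0, 0.0), subgradient = b - a^T x = 16.0
  y^{k+1} = 0.8 + 0.05*16.0 = 1.6
Step 3: y^k = 1.6, reduced costs: (8.8, 8.4)
  x^k = (0.0, 0.0), subgradient = b - a^T x = 16.0
  y^{k+1} = 1.6 + 0.05*16.0 = 2.4
Step 4: y^k = 2.4, reduced costs: (7.2, 7.6)
  x^k = (0.0, 0.0), subgradient = b - a^T x = 16.0
  y^{k+1} = 2.4 + 0.05*16.0 = 3.2
Dual objective at y_4 = 3.2: reduced costs (5.6, 6.8), box minimizer x = (0.0, 0.0)
g(y_4) = b*y + (c1 - a1*y)*x1 + (c2 - a2*y)*x2 = 16*3.2 + 5.6*0.0 + 6.8*0.0 = 51.2 + 0.0 + 0.0 = 51.2


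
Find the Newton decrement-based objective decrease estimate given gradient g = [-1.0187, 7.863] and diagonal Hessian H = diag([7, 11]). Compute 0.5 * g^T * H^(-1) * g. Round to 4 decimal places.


Step 1: H is diagonal, so H^(-1) * g = [-0.1455, 0.7148].
Step 2: g^T H^(-1) g = sum_i g_i^2 / H_ii
  = (-1.0187)^2/7 + (7.863)^2/11
  = 0.1482 + 5.6206 = 5.7689
Step 3: Objective decrease = 0.5 * g^T H^(-1) g = 2.8844


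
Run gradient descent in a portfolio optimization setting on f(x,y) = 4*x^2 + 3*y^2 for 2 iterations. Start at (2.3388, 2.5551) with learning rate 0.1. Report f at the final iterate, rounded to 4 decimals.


Gradient descent on f(x,y) = 4*x^2 + 3*y^2.
Starting point: (2.3388, 2.5551), alpha = 0.1
Step 1: grad_x = 2*4*2.3388 = 18.7104, grad_y = 2*3*2.5551 = 15.3306
  x_1 = 2.3388 - 0.1*18.7104 = 0.4678
  y_1 = 2.5551 - 0.1*15.3306 = 1.022
Step 2: grad_x = 2*4*0.4678 = 3.7421, grad_y = 2*3*1.022 = 6.1322
  x_2 = 0.4678 - 0.1*3.7421 = 0.0936
  y_2 = 1.022 - 0.1*6.1322 = 0.4088
f(0.0936, 0.4088) = 4*0.0936^2 + 3*0.4088^2 = 0.5364


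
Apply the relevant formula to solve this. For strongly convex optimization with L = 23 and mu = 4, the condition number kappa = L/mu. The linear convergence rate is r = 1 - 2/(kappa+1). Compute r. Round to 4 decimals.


Step 1: Compute the condition number.
kappa = L/mu = 23/4 = 5.75
Step 2: Compute the convergence rate.
r = 1 - 2/(kappa + 1) = 1 - 2*mu/(L + mu) = (L - mu)/(L + mu) = 19/27 = 0.7037


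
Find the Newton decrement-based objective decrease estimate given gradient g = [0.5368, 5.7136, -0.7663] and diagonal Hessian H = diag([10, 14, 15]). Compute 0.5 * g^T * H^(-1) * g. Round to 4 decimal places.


Step 1: H is diagonal, so H^(-1) * g = [0.0537, 0.4081, -0.0511].
Step 2: g^T H^(-1) g = sum_i g_i^2 / H_ii
  = (0.5368)^2/10 + (5.7136)^2/14 + (-0.7663)^2/15
  = 0.0288 + 2.3318 + 0.0391 = 2.3998
Step 3: Objective decrease = 0.5 * g^T H^(-1) g = 1.1999


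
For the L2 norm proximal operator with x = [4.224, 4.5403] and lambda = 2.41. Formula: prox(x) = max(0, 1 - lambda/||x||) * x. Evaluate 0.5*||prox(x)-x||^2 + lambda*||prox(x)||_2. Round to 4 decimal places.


Step 1: Compute ||x||.
||x|| = 6.2013
Step 2: Compute scaling factor.
scale = max(0, 1 - 2.41/6.2013) = 0.6114
Step 3: prox(x) = [2.5824, 2.7758]
||prox(x)|| = 3.7913
Step 4: Proximal objective.
0.5*||prox-x||^2 = 2.9041
lambda*||prox|| = 9.137
Total = 12.0412


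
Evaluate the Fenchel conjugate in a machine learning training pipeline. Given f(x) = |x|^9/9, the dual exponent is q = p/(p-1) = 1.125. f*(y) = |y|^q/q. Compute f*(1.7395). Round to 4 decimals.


The conjugate exponent q satisfies 1/p + 1/q = 1.
p = 9, so q = 9/(9 - 1) = 1.125
|y|^q = 1.7395^1.125 = 1.8641
f*(1.7395) = 1.8641 / 1.125 = 1.657


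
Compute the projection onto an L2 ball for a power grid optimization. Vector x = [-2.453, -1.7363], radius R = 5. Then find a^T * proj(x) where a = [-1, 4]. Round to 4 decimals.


Step 1: Compute ||x|| (intermediates to 6 decimals).
||x|| = sqrt((-2.453)^2 + (-1.7363)^2) = 3.00532
Step 2: Project.
Since ||x|| <= R, proj = x (no scaling needed).
proj(x) = [-2.453, -1.7363]
Step 3: Dot product.
a^T * proj(x) = -1*(-2.453) + 4*(-1.7363) = -4.4922


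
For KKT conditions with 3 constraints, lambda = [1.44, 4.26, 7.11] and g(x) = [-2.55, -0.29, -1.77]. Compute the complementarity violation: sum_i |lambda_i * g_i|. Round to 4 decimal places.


KKT complementary slackness check:
lambda_1 * g_1 = 1.44 * -2.55 = -3.672
lambda_2 * g_2 = 4.26 * -0.29 = -1.2354
lambda_3 * g_3 = 7.11 * -1.77 = -12.5847
Total violation = 3.672 + 1.2354 + 12.5847 = 17.4921


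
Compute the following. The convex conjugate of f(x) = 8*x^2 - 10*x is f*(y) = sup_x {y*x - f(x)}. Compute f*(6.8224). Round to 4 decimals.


f*(y) = sup_x {y*x - a*x^2 - b*x} = sup_x {(y-b)*x - a*x^2}
FOC: (y - b) - 2a*x = 0 => x* = (y - b)/(2a)
x* = (6.8224 + 10)/(2*8) = 1.0514
f*(6.8224) = (y-b)^2/(4a) = (6.8224 + 10)^2/(4*8)
= 282.9931/32 = 8.8435


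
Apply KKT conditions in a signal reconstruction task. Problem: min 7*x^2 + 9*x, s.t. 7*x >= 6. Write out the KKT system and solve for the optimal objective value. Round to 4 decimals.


Step 1: Try lambda = 0 (constraint inactive).
x_unc = -9/(2*7) = -0.6429
Check: 7*-0.6429 = -4.5003 < 6 -- violated!
Step 2: Constraint must be active: 7*x = 6
x* = 6/7 = 0.8571 (rounded; the exact value 6/7 is used below)
lambda = (2*7*(6/7) + 9)/7 = 3.0
Step 3: Compute optimal value.
f(x*) = 7*(6/7)^2 + 9*(6/7) = 12.8571


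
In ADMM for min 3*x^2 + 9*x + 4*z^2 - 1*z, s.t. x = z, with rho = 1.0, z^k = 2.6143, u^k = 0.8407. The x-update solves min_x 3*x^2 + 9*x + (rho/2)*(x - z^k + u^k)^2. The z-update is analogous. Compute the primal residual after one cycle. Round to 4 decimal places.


ADMM iteration with rho = 1.0, z^k = 2.6143, u^k = 0.8407
Step 1: x-update.
Minimize 3*x^2 + 9*x + (1.0/2)*(x - 2.6143 + 0.8407)^2
FOC: (2*3 + 1.0)*x = -9 + 1.0*(2.6143 - 0.8407)
x^{k+1} = -1.0323
Step 2: z-update.
Minimize 4*z^2 - 1*z + (1.0/2)*(-1.0323 - z + 0.8407)^2
FOC: (2*4 + 1.0)*z = 1 + 1.0*(-1.0323 + 0.8407)
z^{k+1} = 0.0898
Step 3: u-update.
u^{k+1} = 0.8407 - 1.0323 - 0.0898 = -0.2815
Step 4: Primal residual = |-1.0323 - 0.0898| = 1.1222


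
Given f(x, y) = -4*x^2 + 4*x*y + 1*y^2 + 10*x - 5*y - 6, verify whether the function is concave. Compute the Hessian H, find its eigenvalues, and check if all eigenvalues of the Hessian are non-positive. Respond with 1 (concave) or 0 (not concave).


The Hessian of f(x,y) = -4*x^2 + 4*x*y + 1*y^2 + 10*x - 5*y - 6 is:
H = [[-8, 4], [4, 2]]
Trace = -8 + 2 = -6
Determinant = -8*2 - (4)^2 = -32
Discriminant = (-6)^2 - 4*-32 = 164.0
Eigenvalues: lambda_1 = -9.4031, lambda_2 = 3.4031
The function is not concave.

0


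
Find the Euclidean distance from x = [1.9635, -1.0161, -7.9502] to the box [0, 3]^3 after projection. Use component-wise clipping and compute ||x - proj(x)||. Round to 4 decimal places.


Project each component onto [0, 3].
clip(1.9635) = 1.9635, clip(-1.0161) = 0.0, clip(-7.9502) = 0.0
Projection = [1.9635, 0.0, 0.0]
Squared diffs: [0.0, 1.0325, 63.2057]
Distance = sqrt(64.2382) = 8.0149


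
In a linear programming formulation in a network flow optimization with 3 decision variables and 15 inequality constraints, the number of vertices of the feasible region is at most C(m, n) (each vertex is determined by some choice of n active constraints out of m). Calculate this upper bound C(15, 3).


Each vertex corresponds to some choice of n active constraints out of m, so the number of vertices is at most C(m, n) = m! / (n!(m-n)!).
m = 15, n = 3
Numerator: 15 * 14 * 13
Denominator: 3! = 6
C(15, 3) = 455


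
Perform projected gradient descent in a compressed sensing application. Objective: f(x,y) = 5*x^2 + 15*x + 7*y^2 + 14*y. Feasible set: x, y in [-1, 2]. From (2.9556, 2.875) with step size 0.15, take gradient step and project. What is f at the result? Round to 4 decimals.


Step 1: Compute gradient at (2.9556, 2.875).
grad_x = 2*5*2.9556 + 15 = 44.556
grad_y = 2*7*2.875 + 14 = 54.25
Step 2: Gradient step.
x_raw = 2.9556 - 0.15*44.556 = -3.7278
y_raw = 2.875 - 0.15*54.25 = -5.2625
Step 3: Project onto [-1, 2].
x_proj = clip(-3.7278) = -1.0
y_proj = clip(-5.2625) = -1.0
Step 4: Evaluate f.
f(-1.0, -1.0) = -17.0


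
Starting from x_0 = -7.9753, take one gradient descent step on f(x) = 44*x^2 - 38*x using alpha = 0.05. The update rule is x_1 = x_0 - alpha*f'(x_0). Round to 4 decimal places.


We compute the gradient at x_0 and apply the update.
f'(x) = 88*x - 38
f'(-7.9753) = 88*-7.9753 - 38 = -739.8264
x_1 = -7.9753 - 0.05*-739.8264 = 29.016


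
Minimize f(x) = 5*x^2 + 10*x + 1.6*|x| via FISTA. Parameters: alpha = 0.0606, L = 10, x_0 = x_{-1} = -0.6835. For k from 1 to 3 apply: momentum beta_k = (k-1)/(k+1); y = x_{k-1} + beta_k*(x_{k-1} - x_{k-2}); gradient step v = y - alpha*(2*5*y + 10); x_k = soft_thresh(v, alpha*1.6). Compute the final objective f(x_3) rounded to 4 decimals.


FISTA on f(x) = 5*x^2 + 10*x + 1.6*|x|
L = 10, alpha = 0.0606
Iteration 1: beta = 0.0, y = -0.6835 + 0.0*(-0.6835 + 0.6835) = -0.6835
  grad(y) = 3.165, v = y - alpha*grad = -0.8753
  prox(v) = soft_thresh(-0.8753, 0.097) = -0.7783
Iteration 2: beta = 0.3333, y = -0.7783 + 0.3333*(-0.7783 + 0.6835) = -0.81
  grad(y) = 1.9005, v = y - alpha*grad = -0.9251
  prox(v) = soft_thresh(-0.9251, 0.097) = -0.8282
Iteration 3: beta = 0.5, y = -0.8282 + 0.5*(-0.8282 + 0.7783) = -0.8531
  grad(y) = 1.4693, v = y - alpha*grad = -0.9421
  prox(v) = soft_thresh(-0.9421, 0.097) = -0.8452
f(x_3) = 5*(-0.8452)^2 + 10*(-0.8452) + 1.6*|-0.8452| = -3.5279


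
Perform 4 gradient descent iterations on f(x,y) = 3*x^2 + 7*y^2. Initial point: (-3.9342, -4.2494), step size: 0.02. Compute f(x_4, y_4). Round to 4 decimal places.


Gradient descent on f(x,y) = 3*x^2 + 7*y^2.
Starting point: (-3.9342, -4.2494), alpha = 0.02
Step 1: grad_x = 2*3*-3.9342 = -23.6052, grad_y = 2*7*-4.2494 = -59.4916
  x_1 = -3.9342 - 0.02*-23.6052 = -3.4621
  y_1 = -4.2494 - 0.02*-59.4916 = -3.0596
Step 2: grad_x = 2*3*-3.4621 = -20.7726, grad_y = 2*7*-3.0596 = -42.834
  x_2 = -3.4621 - 0.02*-20.7726 = -3.0466
  y_2 = -3.0596 - 0.02*-42.834 = -2.2029
Step 3: grad_x = 2*3*-3.0466 = -18.2799, grad_y = 2*7*-2.2029 = -30.8404
  x_3 = -3.0466 - 0.02*-18.2799 = -2.681
  y_3 = -2.2029 - 0.02*-30.8404 = -1.5861
Step 4: grad_x = 2*3*-2.681 = -16.0863, grad_y = 2*7*-1.5861 = -22.2051
  x_4 = -2.681 - 0.02*-16.0863 = -2.3593
  y_4 = -1.5861 - 0.02*-22.2051 = -1.142
f(-2.3593, -1.142) = 3*(-2.3593)^2 + 7*(-1.142)^2 = 25.828


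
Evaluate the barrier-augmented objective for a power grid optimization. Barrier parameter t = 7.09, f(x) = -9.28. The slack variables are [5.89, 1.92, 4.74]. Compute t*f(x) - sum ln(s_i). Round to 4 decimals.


Step 1: Compute log-barrier.
ln values: [1.7733, 0.6523, 1.556]
phi = -(1.7733 + 0.6523 + 1.556) = -3.9816
Step 2: Compute augmented objective.
t*f(x) = 7.09*-9.28 = -65.7952
Total = -65.7952 - 3.9816 = -69.7768


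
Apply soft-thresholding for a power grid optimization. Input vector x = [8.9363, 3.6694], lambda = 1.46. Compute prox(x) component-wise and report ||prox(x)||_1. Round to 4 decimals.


Soft-thresholding with lambda = 1.46:
prox(8.9363) = sign(8.9363)*max(|8.9363| - 1.46, 0) = 7.4763
prox(3.6694) = sign(3.6694)*max(|3.6694| - 1.46, 0) = 2.2094
prox(x) = [7.4763, 2.2094]
||prox(x)||_1 = 7.4763 + 2.2094 = 9.6857


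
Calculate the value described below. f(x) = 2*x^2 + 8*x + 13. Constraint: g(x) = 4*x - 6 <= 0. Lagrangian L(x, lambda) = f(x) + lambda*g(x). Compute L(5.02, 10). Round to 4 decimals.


Step 1: Evaluate f(x).
f(5.02) = 2*5.02^2 + 8*5.02 + 13 = 103.5608
Step 2: Evaluate g(x).
g(5.02) = 4*5.02 - 6 = 14.08
Step 3: Compute Lagrangian.
L = 103.5608 + 10*14.08 = 244.3608


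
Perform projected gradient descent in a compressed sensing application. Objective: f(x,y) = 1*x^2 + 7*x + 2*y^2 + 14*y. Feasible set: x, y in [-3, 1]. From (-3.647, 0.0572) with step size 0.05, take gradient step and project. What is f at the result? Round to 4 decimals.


Step 1: Compute gradient at (-3.647, 0.0572).
grad_x = 2*1*-3.647 + 7 = -0.294
grad_y = 2*2*0.0572 + 14 = 14.2288
Step 2: Gradient step.
x_raw = -3.647 - 0.05*-0.294 = -3.6323
y_raw = 0.0572 - 0.05*14.2288 = -0.6542
Step 3: Project onto [-3, 1].
x_proj = clip(-3.6323) = -3.0
y_proj = clip(-0.6542) = -0.6542
Step 4: Evaluate f.
f(-3.0, -0.6542) = -20.3033


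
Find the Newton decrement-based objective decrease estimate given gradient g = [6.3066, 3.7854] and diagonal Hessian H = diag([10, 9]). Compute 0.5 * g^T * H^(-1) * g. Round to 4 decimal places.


Step 1: H is diagonal, so H^(-1) * g = [0.6307, 0.4206].
Step 2: g^T H^(-1) g = sum_i g_i^2 / H_ii
  = (6.3066)^2/10 + (3.7854)^2/9
  = 3.9773 + 1.5921 = 5.5695
Step 3: Objective decrease = 0.5 * g^T H^(-1) g = 2.7847


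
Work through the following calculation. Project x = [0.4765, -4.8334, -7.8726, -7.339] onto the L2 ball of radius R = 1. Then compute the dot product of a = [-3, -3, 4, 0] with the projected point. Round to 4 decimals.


Step 1: Compute ||x|| (intermediates to 6 decimals).
||x|| = sqrt(0.4765^2 + (-4.8334)^2 + (-7.8726)^2 + (-7.339)^2) = 11.807945
Step 2: Project.
Since ||x|| > R, scale = R/||x|| = 1/11.807945 = 0.084689, proj(x) = scale * x
proj(x) = [0.040354, -0.409336, -0.666723, -0.621533]
Step 3: Dot product.
a^T * proj(x) = -3*0.040354 - 3*(-0.409336) + 4*(-0.666723) + 0*(-0.621533) = -1.5599


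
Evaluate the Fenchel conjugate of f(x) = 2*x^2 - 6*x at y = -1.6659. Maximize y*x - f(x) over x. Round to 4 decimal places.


f*(y) = sup_x {y*x - a*x^2 - b*x} = sup_x {(y-b)*x - a*x^2}
FOC: (y - b) - 2a*x = 0 => x* = (y - b)/(2a)
x* = (-1.6659 + 6)/(2*2) = 1.0835
f*(-1.6659) = (y-b)^2/(4a) = (-1.6659 + 6)^2/(4*2)
= 18.7844/8 = 2.3481


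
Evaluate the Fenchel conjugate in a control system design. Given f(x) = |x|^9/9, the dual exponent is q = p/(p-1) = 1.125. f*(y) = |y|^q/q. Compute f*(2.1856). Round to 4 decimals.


The conjugate exponent q satisfies 1/p + 1/q = 1.
p = 9, so q = 9/(9 - 1) = 1.125
|y|^q = 2.1856^1.125 = 2.41
f*(2.1856) = 2.41 / 1.125 = 2.1422


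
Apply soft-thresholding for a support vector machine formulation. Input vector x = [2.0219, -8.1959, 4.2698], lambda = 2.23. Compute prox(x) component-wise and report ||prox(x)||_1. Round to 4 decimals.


Soft-thresholding with lambda = 2.23:
prox(2.0219) = sign(2.0219)*max(|2.0219| - 2.23, 0) = 0.0
prox(-8.1959) = sign(-8.1959)*max(|-8.1959| - 2.23, 0) = -5.9659
prox(4.2698) = sign(4.2698)*max(|4.2698| - 2.23, 0) = 2.0398
prox(x) = [0.0, -5.9659, 2.0398]
||prox(x)||_1 = 0.0 + 5.9659 + 2.0398 = 8.0057


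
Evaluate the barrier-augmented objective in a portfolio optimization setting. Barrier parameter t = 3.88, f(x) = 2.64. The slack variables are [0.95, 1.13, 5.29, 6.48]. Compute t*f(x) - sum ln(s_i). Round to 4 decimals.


Step 1: Compute log-barrier.
ln values: [-0.0513, 0.1222, 1.6658, 1.8687]
phi = -(-0.0513 + 0.1222 + 1.6658 + 1.8687) = -3.6055
Step 2: Compute augmented objective.
t*f(x) = 3.88*2.64 = 10.2432
Total = 10.2432 - 3.6055 = 6.6377


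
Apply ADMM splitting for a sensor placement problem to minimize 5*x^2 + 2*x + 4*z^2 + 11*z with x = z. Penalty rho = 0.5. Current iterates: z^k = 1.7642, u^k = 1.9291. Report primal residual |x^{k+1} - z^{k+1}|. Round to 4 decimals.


ADMM iteration with rho = 0.5, z^k = 1.7642, u^k = 1.9291
Step 1: x-update.
Minimize 5*x^2 + 2*x + (0.5/2)*(x - 1.7642 + 1.9291)^2
FOC: (2*5 + 0.5)*x = -2 + 0.5*(1.7642 - 1.9291)
x^{k+1} = -0.1983
Step 2: z-update.
Minimize 4*z^2 + 11*z + (0.5/2)*(-0.1983 - z + 1.9291)^2
FOC: (2*4 + 0.5)*z = -11 + 0.5*(-0.1983 + 1.9291)
z^{k+1} = -1.1923
Step 3: u-update.
u^{k+1} = 1.9291 - 0.1983 + 1.1923 = 2.9231
Step 4: Primal residual = |-0.1983 + 1.1923| = 0.994


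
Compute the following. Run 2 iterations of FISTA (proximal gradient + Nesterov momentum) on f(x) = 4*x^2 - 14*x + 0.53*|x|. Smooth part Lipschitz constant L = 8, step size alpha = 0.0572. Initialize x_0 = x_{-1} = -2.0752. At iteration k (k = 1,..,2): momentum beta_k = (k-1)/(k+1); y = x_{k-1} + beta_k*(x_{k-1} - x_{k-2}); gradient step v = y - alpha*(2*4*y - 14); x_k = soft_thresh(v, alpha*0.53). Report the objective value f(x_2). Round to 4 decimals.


FISTA on f(x) = 4*x^2 - 14*x + 0.53*|x|
L = 8, alpha = 0.0572
Iteration 1: beta = 0.0, y = -2.0752 + 0.0*(-2.0752 + 2.0752) = -2.0752
  grad(y) = -30.6016, v = y - alpha*grad = -0.3248
  prox(v) = soft_thresh(-0.3248, 0.0303) = -0.2945
Iteration 2: beta = 0.3333, y = -0.2945 + 0.3333*(-0.2945 + 2.0752) = 0.2991
  grad(y) = -11.6072, v = y - alpha*grad = 0.963
  prox(v) = soft_thresh(0.963, 0.0303) = 0.9327
f(x_2) = 4*0.9327^2 - 14*0.9327 + 0.53*|0.9327| = -9.0839


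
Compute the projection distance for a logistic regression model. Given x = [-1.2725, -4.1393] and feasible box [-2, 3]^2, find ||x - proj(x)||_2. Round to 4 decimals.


Project each component onto [-2, 3].
clip(-1.2725) = -1.2725, clip(-4.1393) = -2.0
Projection = [-1.2725, -2.0]
Squared diffs: [0.0, 4.5766]
Distance = sqrt(4.5766) = 2.1393


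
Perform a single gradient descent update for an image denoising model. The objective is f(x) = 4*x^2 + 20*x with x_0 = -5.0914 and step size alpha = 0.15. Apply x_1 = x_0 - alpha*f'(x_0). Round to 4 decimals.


We compute the gradient at x_0 and apply the update.
f'(x) = 8*x + 20
f'(-5.0914) = 8*-5.0914 + 20 = -20.7312
x_1 = -5.0914 - 0.15*-20.7312 = -1.9817


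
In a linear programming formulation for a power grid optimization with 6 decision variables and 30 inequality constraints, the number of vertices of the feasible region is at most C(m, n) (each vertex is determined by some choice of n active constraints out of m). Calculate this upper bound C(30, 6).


Each vertex corresponds to some choice of n active constraints out of m, so the number of vertices is at most C(m, n) = m! / (n!(m-n)!).
m = 30, n = 6
Numerator: 30 * 29 * 28 * 27 * 26 * 25
Denominator: 6! = 720
C(30, 6) = 593775


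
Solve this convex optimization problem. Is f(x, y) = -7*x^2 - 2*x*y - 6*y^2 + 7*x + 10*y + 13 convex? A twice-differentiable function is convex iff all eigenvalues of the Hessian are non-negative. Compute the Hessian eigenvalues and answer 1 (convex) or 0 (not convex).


The Hessian of f(x,y) = -7*x^2 - 2*x*y - 6*y^2 + 7*x + 10*y + 13 is:
H = [[-14, -2], [-2, -12]]
Trace = -14 - 12 = -26
Determinant = -14*-12 - (-2)^2 = 164
Discriminant = (-26)^2 - 4*164 = 20.0
Eigenvalues: lambda_1 = -15.2361, lambda_2 = -10.7639
The function is not convex.

0


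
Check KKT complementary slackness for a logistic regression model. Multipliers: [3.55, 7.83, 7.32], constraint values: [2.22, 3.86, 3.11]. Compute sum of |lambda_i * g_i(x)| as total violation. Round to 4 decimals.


KKT complementary slackness check:
lambda_1 * g_1 = 3.55 * 2.22 = 7.881
lambda_2 * g_2 = 7.83 * 3.86 = 30.2238
lambda_3 * g_3 = 7.32 * 3.11 = 22.7652
Total violation = 7.881 + 30.2238 + 22.7652 = 60.87


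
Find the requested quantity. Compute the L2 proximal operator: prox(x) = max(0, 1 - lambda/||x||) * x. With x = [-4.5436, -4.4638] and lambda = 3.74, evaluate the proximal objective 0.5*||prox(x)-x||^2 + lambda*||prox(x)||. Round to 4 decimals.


Step 1: Compute ||x||.
||x|| = 6.3694
Step 2: Compute scaling factor.
scale = max(0, 1 - 3.74/6.3694) = 0.4128
Step 3: prox(x) = [-1.8757, -1.8428]
||prox(x)|| = 2.6294
Step 4: Proximal objective.
0.5*||prox-x||^2 = 6.9938
lambda*||prox|| = 9.834
Total = 16.8279


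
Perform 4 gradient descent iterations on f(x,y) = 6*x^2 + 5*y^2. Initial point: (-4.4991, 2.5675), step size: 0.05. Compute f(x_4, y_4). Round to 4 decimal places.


Gradient descent on f(x,y) = 6*x^2 + 5*y^2.
Starting point: (-4.4991, 2.5675), alpha = 0.05
Step 1: grad_x = 2*6*-4.4991 = -53.9892, grad_y = 2*5*2.5675 = 25.675
  x_1 = -4.4991 - 0.05*-53.9892 = -1.7996
  y_1 = 2.5675 - 0.05*25.675 = 1.2838
Step 2: grad_x = 2*6*-1.7996 = -21.5957, grad_y = 2*5*1.2838 = 12.8375
  x_2 = -1.7996 - 0.05*-21.5957 = -0.7199
  y_2 = 1.2838 - 0.05*12.8375 = 0.6419
Step 3: grad_x = 2*6*-0.7199 = -8.6383, grad_y = 2*5*0.6419 = 6.4188
  x_3 = -0.7199 - 0.05*-8.6383 = -0.2879
  y_3 = 0.6419 - 0.05*6.4188 = 0.3209
Step 4: grad_x = 2*6*-0.2879 = -3.4553, grad_y = 2*5*0.3209 = 3.2094
  x_4 = -0.2879 - 0.05*-3.4553 = -0.1152
  y_4 = 0.3209 - 0.05*3.2094 = 0.1605
f(-0.1152, 0.1605) = 6*(-0.1152)^2 + 5*0.1605^2 = 0.2083


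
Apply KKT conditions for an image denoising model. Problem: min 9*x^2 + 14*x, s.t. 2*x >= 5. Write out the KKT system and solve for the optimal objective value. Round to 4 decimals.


Step 1: Try lambda = 0 (constraint inactive).
x_unc = -14/(2*9) = -0.7778
Check: 2*-0.7778 = -1.5556 < 5 -- violated!
Step 2: Constraint must be active: 2*x = 5
x* = 5/2 = 2.5
lambda = (2*9*2.5 + 14)/2 = 29.5
Step 3: Compute optimal value.
f(x*) = 9*2.5^2 + 14*2.5 = 91.25


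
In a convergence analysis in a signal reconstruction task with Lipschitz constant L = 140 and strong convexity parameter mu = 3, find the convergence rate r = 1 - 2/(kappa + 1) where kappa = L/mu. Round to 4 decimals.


Step 1: Compute the condition number.
kappa = L/mu = 140/3 = 46.6667
Step 2: Compute the convergence rate.
r = 1 - 2/(kappa + 1) = 1 - 2*mu/(L + mu) = (L - mu)/(L + mu) = 137/143 = 0.958


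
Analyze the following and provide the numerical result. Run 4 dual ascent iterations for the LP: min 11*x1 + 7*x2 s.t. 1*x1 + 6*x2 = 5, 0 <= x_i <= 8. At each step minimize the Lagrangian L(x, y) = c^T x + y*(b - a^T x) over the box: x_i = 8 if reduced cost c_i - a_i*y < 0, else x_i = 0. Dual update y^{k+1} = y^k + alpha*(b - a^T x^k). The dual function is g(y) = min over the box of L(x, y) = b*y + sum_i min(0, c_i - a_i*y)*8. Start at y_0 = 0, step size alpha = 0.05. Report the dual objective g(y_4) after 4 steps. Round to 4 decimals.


Dual ascent for LP: min 11*x1 + 7*x2, 1*x1 + 6*x2 = 5, 0 <= x_i <= 8
Step 1: y^k = 0.0, reduced costs: (11.0, 7.0)
  x^k = (0.0, 0.0), subgradient = b - a^T x = 5.0
  y^{k+1} = 0.0 + 0.05*5.0 = 0.25
Step 2: y^k = 0.25, reduced costs: (10.75, 5.5)
  x^k = (0.0, 0.0), subgradient = b - a^T x = 5.0
  y^{k+1} = 0.25 + 0.05*5.0 = 0.5
Step 3: y^k = 0.5, reduced costs: (10.5, 4.0)
  x^k = (0.0, 0.0), subgradient = b - a^T x = 5.0
  y^{k+1} = 0.5 + 0.05*5.0 = 0.75
Step 4: y^k = 0.75, reduced costs: (10.25, 2.5)
  x^k = (0.0, 0.0), subgradient = b - a^T x = 5.0
  y^{k+1} = 0.75 + 0.05*5.0 = 1.0
Dual objective at y_4 = 1.0: reduced costs (10.0, 1.0), box minimizer x = (0.0, 0.0)
g(y_4) = b*y + (c1 - a1*y)*x1 + (c2 - a2*y)*x2 = 5*1.0 + 10.0*0.0 + 1.0*0.0 = 5.0 + 0.0 + 0.0 = 5.0


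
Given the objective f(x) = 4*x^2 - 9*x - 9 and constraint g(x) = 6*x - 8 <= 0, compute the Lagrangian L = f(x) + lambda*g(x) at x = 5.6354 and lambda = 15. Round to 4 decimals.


Step 1: Evaluate f(x).
f(5.6354) = 4*5.6354^2 - 9*5.6354 - 9 = 67.3123
Step 2: Evaluate g(x).
g(5.6354) = 6*5.6354 - 8 = 25.8124
Step 3: Compute Lagrangian.
L = 67.3123 + 15*25.8124 = 454.4983


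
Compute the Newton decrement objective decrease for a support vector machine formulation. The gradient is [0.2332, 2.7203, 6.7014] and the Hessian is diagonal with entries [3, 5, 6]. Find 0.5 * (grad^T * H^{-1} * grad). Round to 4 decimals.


Step 1: H is diagonal, so H^(-1) * g = [0.0777, 0.5441, 1.1169].
Step 2: g^T H^(-1) g = sum_i g_i^2 / H_ii
  = (0.2332)^2/3 + (2.7203)^2/5 + (6.7014)^2/6
  = 0.0181 + 1.48 + 7.4848 = 8.9829
Step 3: Objective decrease = 0.5 * g^T H^(-1) g = 4.4915


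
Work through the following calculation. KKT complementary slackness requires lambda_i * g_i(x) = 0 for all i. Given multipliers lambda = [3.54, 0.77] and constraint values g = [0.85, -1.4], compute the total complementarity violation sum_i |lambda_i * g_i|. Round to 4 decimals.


KKT complementary slackness check:
lambda_1 * g_1 = 3.54 * 0.85 = 3.009
lambda_2 * g_2 = 0.77 * -1.4 = -1.078
Total violation = 3.009 + 1.078 = 4.087


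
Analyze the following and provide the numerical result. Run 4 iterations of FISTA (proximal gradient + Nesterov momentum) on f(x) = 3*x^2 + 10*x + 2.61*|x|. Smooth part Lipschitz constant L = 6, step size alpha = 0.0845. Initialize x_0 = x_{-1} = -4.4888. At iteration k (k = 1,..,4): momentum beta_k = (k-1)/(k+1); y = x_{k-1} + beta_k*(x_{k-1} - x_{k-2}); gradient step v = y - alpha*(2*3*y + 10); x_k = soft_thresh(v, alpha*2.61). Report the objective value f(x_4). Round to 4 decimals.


FISTA on f(x) = 3*x^2 + 10*x + 2.61*|x|
L = 6, alpha = 0.0845
Iteration 1: beta = 0.0, y = -4.4888 + 0.0*(-4.4888 + 4.4888) = -4.4888
  grad(y) = -16.9328, v = y - alpha*grad = -3.058
  prox(v) = soft_thresh(-3.058, 0.2205) = -2.8374
Iteration 2: beta = 0.3333, y = -2.8374 + 0.3333*(-2.8374 + 4.4888) = -2.287
  grad(y) = -3.7219, v = y - alpha*grad = -1.9725
  prox(v) = soft_thresh(-1.9725, 0.2205) = -1.7519
Iteration 3: beta = 0.5, y = -1.7519 + 0.5*(-1.7519 + 2.8374) = -1.2092
  grad(y) = 2.7449, v = y - alpha*grad = -1.4411
  prox(v) = soft_thresh(-1.4411, 0.2205) = -1.2206
Iteration 4: beta = 0.6, y = -1.2206 + 0.6*(-1.2206 + 1.7519) = -0.9018
  grad(y) = 4.5894, v = y - alpha*grad = -1.2896
  prox(v) = soft_thresh(-1.2896, 0.2205) = -1.069
f(x_4) = 3*(-1.069)^2 + 10*(-1.069) + 2.61*|-1.069| = -4.4717


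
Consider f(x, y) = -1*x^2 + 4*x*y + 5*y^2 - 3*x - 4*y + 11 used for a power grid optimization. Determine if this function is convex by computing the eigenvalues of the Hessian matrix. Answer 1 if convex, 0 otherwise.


The Hessian of f(x,y) = -1*x^2 + 4*x*y + 5*y^2 - 3*x - 4*y + 11 is:
H = [[-2, 4], [4, 10]]
Trace = -2 + 10 = 8
Determinant = -2*10 - (4)^2 = -36
Discriminant = (8)^2 - 4*-36 = 208.0
Eigenvalues: lambda_1 = -3.2111, lambda_2 = 11.2111
The function is not convex.

0


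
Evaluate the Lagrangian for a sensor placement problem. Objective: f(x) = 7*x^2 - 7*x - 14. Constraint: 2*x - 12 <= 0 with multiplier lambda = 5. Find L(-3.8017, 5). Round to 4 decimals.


Step 1: Evaluate f(x).
f(-3.8017) = 7*(-3.8017)^2 - 7*(-3.8017) - 14 = 113.7824
Step 2: Evaluate g(x).
g(-3.8017) = 2*-3.8017 - 12 = -19.6034
Step 3: Compute Lagrangian.
L = 113.7824 + 5*-19.6034 = 15.7654


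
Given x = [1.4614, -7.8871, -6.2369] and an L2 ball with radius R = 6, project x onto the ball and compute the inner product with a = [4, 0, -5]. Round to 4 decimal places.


Step 1: Compute ||x|| (intermediates to 6 decimals).
||x|| = sqrt(1.4614^2 + (-7.8871)^2 + (-6.2369)^2) = 10.160756
Step 2: Project.
Since ||x|| > R, scale = R/||x|| = 6/10.160756 = 0.590507, proj(x) = scale * x
proj(x) = [0.862967, -4.657388, -3.682933]
Step 3: Dot product.
a^T * proj(x) = 4*0.862967 + 0*(-4.657388) - 5*(-3.682933) = 21.8665


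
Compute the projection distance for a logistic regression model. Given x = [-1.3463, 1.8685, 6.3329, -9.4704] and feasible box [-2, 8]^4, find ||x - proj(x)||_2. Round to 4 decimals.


Project each component onto [-2, 8].
clip(-1.3463) = -1.3463, clip(1.8685) = 1.8685, clip(6.3329) = 6.3329, clip(-9.4704) = -2.0
Projection = [-1.3463, 1.8685, 6.3329, -2.0]
Squared diffs: [0.0, 0.0, 0.0, 55.8069]
Distance = sqrt(55.8069) = 7.4704


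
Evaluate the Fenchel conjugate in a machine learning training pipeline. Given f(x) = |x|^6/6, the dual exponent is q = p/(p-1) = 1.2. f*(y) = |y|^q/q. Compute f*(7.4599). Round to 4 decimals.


The conjugate exponent q satisfies 1/p + 1/q = 1.
p = 6, so q = 6/(6 - 1) = 1.2
|y|^q = 7.4599^1.2 = 11.1501
f*(7.4599) = 11.1501 / 1.2 = 9.2918


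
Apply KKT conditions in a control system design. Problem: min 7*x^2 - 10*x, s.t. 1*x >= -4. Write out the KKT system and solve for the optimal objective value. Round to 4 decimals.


Step 1: Try lambda = 0 (constraint inactive).
Stationarity: 2*7*x - 10 = 0
x* = 10/(2*7) = 5/7 = 0.7143 (rounded; the exact value 5/7 is used below)
Check constraint: 1*0.7143 = 0.7143 >= -4 -- satisfied.
Step 2: Compute optimal value.
f(x*) = 7*(5/7)^2 - 10*(5/7) = -3.5714


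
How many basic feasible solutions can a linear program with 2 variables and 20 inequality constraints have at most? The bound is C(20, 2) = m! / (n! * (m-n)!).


Each vertex corresponds to some choice of n active constraints out of m, so the number of vertices is at most C(m, n) = m! / (n!(m-n)!).
m = 20, n = 2
Numerator: 20 * 19
Denominator: 2! = 2
C(20, 2) = 190


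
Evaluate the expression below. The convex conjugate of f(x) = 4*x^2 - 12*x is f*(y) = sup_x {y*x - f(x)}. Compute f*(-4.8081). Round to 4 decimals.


f*(y) = sup_x {y*x - a*x^2 - b*x} = sup_x {(y-b)*x - a*x^2}
FOC: (y - b) - 2a*x = 0 => x* = (y - b)/(2a)
x* = (-4.8081 + 12)/(2*4) = 0.899
f*(-4.8081) = (y-b)^2/(4a) = (-4.8081 + 12)^2/(4*4)
= 51.7234/16 = 3.2327


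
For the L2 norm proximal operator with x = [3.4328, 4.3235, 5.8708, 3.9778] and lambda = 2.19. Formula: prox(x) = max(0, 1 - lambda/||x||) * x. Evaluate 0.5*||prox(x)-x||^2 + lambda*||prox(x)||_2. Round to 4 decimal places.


Step 1: Compute ||x||.
||x|| = 8.987
Step 2: Compute scaling factor.
scale = max(0, 1 - 2.19/8.987) = 0.7563
Step 3: prox(x) = [2.5963, 3.2699, 4.4402, 3.0085]
||prox(x)|| = 6.797
Step 4: Proximal objective.
0.5*||prox-x||^2 = 2.3981
lambda*||prox|| = 14.8854
Total = 17.2835


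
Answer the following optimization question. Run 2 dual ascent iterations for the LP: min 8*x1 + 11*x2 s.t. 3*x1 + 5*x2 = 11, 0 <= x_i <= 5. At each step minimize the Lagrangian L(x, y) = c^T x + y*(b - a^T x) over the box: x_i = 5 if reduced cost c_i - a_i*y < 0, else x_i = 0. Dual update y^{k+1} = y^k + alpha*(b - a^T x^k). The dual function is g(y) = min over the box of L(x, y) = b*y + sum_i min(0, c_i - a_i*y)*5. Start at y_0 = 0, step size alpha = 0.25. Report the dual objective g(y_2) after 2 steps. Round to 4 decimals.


Dual ascent for LP: min 8*x1 + 11*x2, 3*x1 + 5*x2 = 11, 0 <= x_i <= 5
Step 1: y^k = 0.0, reduced costs: (8.0, 11.0)
  x^k = (0.0, 0.0), subgradient = b - a^T x = 11.0
  y^{k+1} = 0.0 + 0.25*11.0 = 2.75
Step 2: y^k = 2.75, reduced costs: (-0.25, -2.75)
  x^k = (5.0, 5.0), subgradient = b - a^T x = -29.0
  y^{k+1} = 2.75 + 0.25*-29.0 = -4.5
Dual objective at y_2 = -4.5: reduced costs (21.5, 33.5), box minimizer x = (0.0, 0.0)
g(y_2) = b*y + (c1 - a1*y)*x1 + (c2 - a2*y)*x2 = 11*(-4.5) + 21.5*0.0 + 33.5*0.0 = -49.5 + 0.0 + 0.0 = -49.5


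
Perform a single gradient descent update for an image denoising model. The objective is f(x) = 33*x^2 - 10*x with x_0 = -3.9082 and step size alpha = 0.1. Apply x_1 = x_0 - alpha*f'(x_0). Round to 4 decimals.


We compute the gradient at x_0 and apply the update.
f'(x) = 66*x - 10
f'(-3.9082) = 66*-3.9082 - 10 = -267.9412
x_1 = -3.9082 - 0.1*-267.9412 = 22.8859


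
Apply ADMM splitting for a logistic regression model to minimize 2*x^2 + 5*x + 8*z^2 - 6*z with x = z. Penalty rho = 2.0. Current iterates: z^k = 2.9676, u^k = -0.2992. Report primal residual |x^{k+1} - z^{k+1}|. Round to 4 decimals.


ADMM iteration with rho = 2.0, z^k = 2.9676, u^k = -0.2992
Step 1: x-update.
Minimize 2*x^2 + 5*x + (2.0/2)*(x - 2.9676 - 0.2992)^2
FOC: (2*2 + 2.0)*x = -5 + 2.0*(2.9676 + 0.2992)
x^{k+1} = 0.2556
Step 2: z-update.
Minimize 8*z^2 - 6*z + (2.0/2)*(0.2556 - z - 0.2992)^2
FOC: (2*8 + 2.0)*z = 6 + 2.0*(0.2556 - 0.2992)
z^{k+1} = 0.3285
Step 3: u-update.
u^{k+1} = -0.2992 + 0.2556 - 0.3285 = -0.3721
Step 4: Primal residual = |0.2556 - 0.3285| = 0.0729


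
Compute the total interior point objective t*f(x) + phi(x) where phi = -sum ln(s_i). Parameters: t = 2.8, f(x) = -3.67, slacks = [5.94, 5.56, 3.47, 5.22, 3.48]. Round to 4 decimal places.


Step 1: Compute log-barrier.
ln values: [1.7817, 1.7156, 1.2442, 1.6525, 1.247]
phi = -(1.7817 + 1.7156 + 1.2442 + 1.6525 + 1.247) = -7.641
Step 2: Compute augmented objective.
t*f(x) = 2.8*-3.67 = -10.276
Total = -10.276 - 7.641 = -17.917


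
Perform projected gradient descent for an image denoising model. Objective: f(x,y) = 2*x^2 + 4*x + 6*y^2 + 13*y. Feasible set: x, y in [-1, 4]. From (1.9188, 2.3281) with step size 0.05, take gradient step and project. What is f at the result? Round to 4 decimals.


Step 1: Compute gradient at (1.9188, 2.3281).
grad_x = 2*2*1.9188 + 4 = 11.6752
grad_y = 2*6*2.3281 + 13 = 40.9372
Step 2: Gradient step.
x_raw = 1.9188 - 0.05*11.6752 = 1.335
y_raw = 2.3281 - 0.05*40.9372 = 0.2812
Step 3: Project onto [-1, 4].
x_proj = clip(1.335) = 1.335
y_proj = clip(0.2812) = 0.2812
Step 4: Evaluate f.
f(1.335, 0.2812) = 13.0355


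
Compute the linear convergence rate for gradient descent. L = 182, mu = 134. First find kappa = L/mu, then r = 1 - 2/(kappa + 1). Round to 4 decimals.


Step 1: Compute the condition number.
kappa = L/mu = 182/134 = 1.3582
Step 2: Compute the convergence rate.
r = 1 - 2/(kappa + 1) = 1 - 2*mu/(L + mu) = (L - mu)/(L + mu) = 48/316 = 0.1519


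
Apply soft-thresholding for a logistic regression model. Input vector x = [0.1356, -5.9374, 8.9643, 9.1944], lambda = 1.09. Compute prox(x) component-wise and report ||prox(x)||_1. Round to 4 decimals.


Soft-thresholding with lambda = 1.09:
prox(0.1356) = sign(0.1356)*max(|0.1356| - 1.09, 0) = 0.0
prox(-5.9374) = sign(-5.9374)*max(|-5.9374| - 1.09, 0) = -4.8474
prox(8.9643) = sign(8.9643)*max(|8.9643| - 1.09, 0) = 7.8743
prox(9.1944) = sign(9.1944)*max(|9.1944| - 1.09, 0) = 8.1044
prox(x) = [0.0, -4.8474, 7.8743, 8.1044]
||prox(x)||_1 = 0.0 + 4.8474 + 7.8743 + 8.1044 = 20.8261


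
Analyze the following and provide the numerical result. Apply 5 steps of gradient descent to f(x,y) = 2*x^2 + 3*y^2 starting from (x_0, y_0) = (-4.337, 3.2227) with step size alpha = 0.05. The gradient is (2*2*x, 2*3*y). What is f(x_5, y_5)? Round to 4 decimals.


Gradient descent on f(x,y) = 2*x^2 + 3*y^2.
Starting point: (-4.337, 3.2227), alpha = 0.05
Step 1: grad_x = 2*2*-4.337 = -17.348, grad_y = 2*3*3.2227 = 19.3362
  x_1 = -4.337 - 0.05*-17.348 = -3.4696
  y_1 = 3.2227 - 0.05*19.3362 = 2.2559
Step 2: grad_x = 2*2*-3.4696 = -13.8784, grad_y = 2*3*2.2559 = 13.5353
  x_2 = -3.4696 - 0.05*-13.8784 = -2.7757
  y_2 = 2.2559 - 0.05*13.5353 = 1.5791
Step 3: grad_x = 2*2*-2.7757 = -11.1027, grad_y = 2*3*1.5791 = 9.4747
  x_3 = -2.7757 - 0.05*-11.1027 = -2.2205
  y_3 = 1.5791 - 0.05*9.4747 = 1.1054
Step 4: grad_x = 2*2*-2.2205 = -8.8822, grad_y = 2*3*1.1054 = 6.6323
  x_4 = -2.2205 - 0.05*-8.8822 = -1.7764
  y_4 = 1.1054 - 0.05*6.6323 = 0.7738
Step 5: grad_x = 2*2*-1.7764 = -7.1057, grad_y = 2*3*0.7738 = 4.6426
  x_5 = -1.7764 - 0.05*-7.1057 = -1.4211
  y_5 = 0.7738 - 0.05*4.6426 = 0.5416
f(-1.4211, 0.5416) = 2*(-1.4211)^2 + 3*0.5416^2 = 4.9194


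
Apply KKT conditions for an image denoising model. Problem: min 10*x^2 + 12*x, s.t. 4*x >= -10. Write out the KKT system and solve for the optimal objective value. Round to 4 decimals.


Step 1: Try lambda = 0 (constraint inactive).
Stationarity: 2*10*x + 12 = 0
x* = -12/(2*10) = -0.6
Check constraint: 4*-0.6 = -2.4 >= -10 -- satisfied.
Step 2: Compute optimal value.
f(x*) = 10*(-0.6)^2 + 12*(-0.6) = -3.6
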